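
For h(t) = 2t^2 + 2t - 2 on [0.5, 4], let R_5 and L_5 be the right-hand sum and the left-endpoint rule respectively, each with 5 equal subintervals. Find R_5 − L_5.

R_5 = 65.38.
L_5 = 38.43.
R_5 − L_5 = 26.95.

26.95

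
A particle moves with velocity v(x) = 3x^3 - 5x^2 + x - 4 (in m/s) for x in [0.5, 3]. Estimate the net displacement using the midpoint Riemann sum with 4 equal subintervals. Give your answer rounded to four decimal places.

9.4116

Δx = (3 − 0.5)/4 = 0.625.
Midpoints: 0.8125, 1.4375, 2.0625, 2.6875.
v(0.8125) = -19985/4096, v(1.4375) = -16315/4096, v(2.0625) = 12755/4096, v(2.6875) = 85225/4096.
Sum = Δx · [v(0.8125) + v(1.4375) + v(2.0625) + v(2.6875)].
Sum ≈ 9.4116.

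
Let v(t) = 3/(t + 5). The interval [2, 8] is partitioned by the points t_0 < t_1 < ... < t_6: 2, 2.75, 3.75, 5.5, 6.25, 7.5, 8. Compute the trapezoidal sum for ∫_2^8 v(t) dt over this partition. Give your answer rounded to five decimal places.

Subinterval widths: 0.75, 1, 1.75, 0.75, 1.25, 0.5.
v(2) = 3/7, v(2.75) = 12/31, v(3.75) = 12/35, v(5.5) = 2/7, v(6.25) = 4/15, v(7.5) = 0.24, v(8) = 3/13.
On each subinterval the trapezoid contributes (Δt_i/2)·[v(t_{i-1}) + v(t_i)].
Sum ≈ 1.86235.

1.86235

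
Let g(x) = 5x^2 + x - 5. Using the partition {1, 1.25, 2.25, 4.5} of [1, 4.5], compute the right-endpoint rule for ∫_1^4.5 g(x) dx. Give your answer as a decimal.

Subinterval widths: 0.25, 1, 2.25.
Right endpoints: 1.25, 2.25, 4.5.
g(1.25) = 4.0625, g(2.25) = 22.5625, g(4.5) = 100.75.
Sum = Σ Δx_i · g(x_i).
Sum = 250.265625.

250.265625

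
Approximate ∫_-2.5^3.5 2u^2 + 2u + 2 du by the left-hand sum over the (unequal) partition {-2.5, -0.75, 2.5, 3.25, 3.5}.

43.9375

Subinterval widths: 1.75, 3.25, 0.75, 0.25.
Left endpoints: -2.5, -0.75, 2.5, 3.25.
f(-2.5) = 9.5, f(-0.75) = 1.625, f(2.5) = 19.5, f(3.25) = 29.625.
Sum = Σ Δu_i · f(u_i).
Sum = 43.9375.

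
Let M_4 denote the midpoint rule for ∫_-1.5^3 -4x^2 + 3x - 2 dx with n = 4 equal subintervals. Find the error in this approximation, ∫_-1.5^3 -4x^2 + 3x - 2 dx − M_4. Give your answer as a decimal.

Exact integral: ∫_-1.5^3 f(x) dx = -39.375.
M_4 = -37.4765625.
Error = -39.375 − (-37.4765625) = -1.8984375.

-1.8984375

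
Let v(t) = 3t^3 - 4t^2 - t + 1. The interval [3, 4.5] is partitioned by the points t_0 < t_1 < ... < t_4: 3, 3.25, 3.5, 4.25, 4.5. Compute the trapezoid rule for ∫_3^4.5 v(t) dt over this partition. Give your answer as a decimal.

159.56640625

Subinterval widths: 0.25, 0.25, 0.75, 0.25.
v(3) = 43, v(3.25) = 58.484375, v(3.5) = 77.125, v(4.25) = 154.796875, v(4.5) = 188.875.
On each subinterval the trapezoid contributes (Δt_i/2)·[v(t_{i-1}) + v(t_i)].
Sum = 159.56640625.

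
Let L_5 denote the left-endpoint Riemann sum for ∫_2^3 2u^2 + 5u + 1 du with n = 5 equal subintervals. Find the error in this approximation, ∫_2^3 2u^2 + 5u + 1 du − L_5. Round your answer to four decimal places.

Exact integral: ∫_2^3 f(u) du ≈ 26.166667.
L_5 = 24.68.
Error ≈ 26.166667 − 24.68 ≈ 1.4867.

1.4867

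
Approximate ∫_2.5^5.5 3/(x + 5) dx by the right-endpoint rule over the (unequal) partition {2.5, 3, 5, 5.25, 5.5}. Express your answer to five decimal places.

0.93210

Subinterval widths: 0.5, 2, 0.25, 0.25.
Right endpoints: 3, 5, 5.25, 5.5.
f(3) = 0.375, f(5) = 0.3, f(5.25) = 12/41, f(5.5) = 2/7.
Sum = Σ Δx_i · f(x_i).
Sum ≈ 0.93210.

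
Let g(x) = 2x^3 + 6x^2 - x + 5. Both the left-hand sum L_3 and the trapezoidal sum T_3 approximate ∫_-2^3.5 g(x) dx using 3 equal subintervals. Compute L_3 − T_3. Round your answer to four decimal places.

L_3 ≈ 90.902778.
T_3 ≈ 224.506944.
L_3 − T_3 ≈ -133.6042.

-133.6042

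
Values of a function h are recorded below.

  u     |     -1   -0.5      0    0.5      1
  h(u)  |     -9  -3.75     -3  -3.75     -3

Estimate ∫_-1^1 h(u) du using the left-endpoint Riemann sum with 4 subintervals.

-9.75

Δu = 0.5.
Sum = 0.5·[(-9) + (-3.75) + (-3) + (-3.75)] = -9.75.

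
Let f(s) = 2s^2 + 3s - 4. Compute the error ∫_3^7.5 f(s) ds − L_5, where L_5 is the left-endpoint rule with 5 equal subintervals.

Exact integral: ∫_3^7.5 f(s) ds = 316.125.
L_5 = 268.74.
Error = 316.125 − 268.74 = 47.385.

47.385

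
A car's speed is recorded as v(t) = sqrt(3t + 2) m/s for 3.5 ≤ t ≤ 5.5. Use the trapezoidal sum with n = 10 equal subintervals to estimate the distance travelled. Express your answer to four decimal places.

7.8614

Δt = (5.5 − 3.5)/10 = 0.2.
v(3.5) ≈ 3.5355, v(3.7) ≈ 3.6194, v(3.9) ≈ 3.7014, v(4.1) ≈ 3.7815, v(4.3) ≈ 3.8601, v(4.5) ≈ 3.9370, v(4.7) ≈ 4.0125, v(4.9) ≈ 4.0866, v(5.1) ≈ 4.1593, v(5.3) ≈ 4.2308, v(5.5) ≈ 4.3012.
T_10 = (Δt/2)·[v(t_0) + 2v(t_1) + ... + 2v(t_{9}) + v(t_10)].
Sum ≈ 7.8614.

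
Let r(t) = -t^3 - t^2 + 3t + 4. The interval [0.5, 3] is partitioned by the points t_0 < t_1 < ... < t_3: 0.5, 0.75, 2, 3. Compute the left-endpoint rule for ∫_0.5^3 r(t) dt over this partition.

5.86328125

Subinterval widths: 0.25, 1.25, 1.
Left endpoints: 0.5, 0.75, 2.
r(0.5) = 5.125, r(0.75) = 5.265625, r(2) = -2.
Sum = Σ Δt_i · r(t_i).
Sum = 5.86328125.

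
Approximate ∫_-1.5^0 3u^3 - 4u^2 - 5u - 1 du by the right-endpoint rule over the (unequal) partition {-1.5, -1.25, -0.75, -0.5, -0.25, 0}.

Subinterval widths: 0.25, 0.5, 0.25, 0.25, 0.25.
Right endpoints: -1.25, -0.75, -0.5, -0.25, 0.
f(-1.25) = -6.859375, f(-0.75) = -0.765625, f(-0.5) = 0.125, f(-0.25) = -0.046875, f(0) = -1.
Sum = Σ Δu_i · f(u_i).
Sum = -2.328125.

-2.328125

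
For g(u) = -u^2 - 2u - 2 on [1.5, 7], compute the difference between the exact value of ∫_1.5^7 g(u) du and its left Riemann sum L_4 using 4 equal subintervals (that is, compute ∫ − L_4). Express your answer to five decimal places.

-37.97005

Exact integral: ∫_1.5^7 g(u) du ≈ -170.9583333.
L_4 = -132.98828125.
Error ≈ -170.9583333 − (-132.98828125) ≈ -37.97005.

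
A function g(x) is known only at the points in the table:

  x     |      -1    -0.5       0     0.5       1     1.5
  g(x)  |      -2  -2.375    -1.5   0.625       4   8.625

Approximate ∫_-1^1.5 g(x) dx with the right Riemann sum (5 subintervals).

4.6875

Δx = 0.5.
Sum = 0.5·[(-2.375) + (-1.5) + 0.625 + 4 + 8.625] = 4.6875.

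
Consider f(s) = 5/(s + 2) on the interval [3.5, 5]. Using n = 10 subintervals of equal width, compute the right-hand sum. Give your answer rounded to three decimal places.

1.191

Δs = (5 − 3.5)/10 = 0.15.
Right endpoints: 3.65, 3.8, 3.95, 4.1, 4.25, 4.4, 4.55, 4.7, 4.85, 5.
f(3.65) = 100/113, f(3.8) = 25/29, f(3.95) = 100/119, f(4.1) = 50/61, f(4.25) = 0.8, f(4.4) = 0.78125, f(4.55) = 100/131, f(4.7) = 50/67, f(4.85) = 100/137, f(5) = 5/7.
Sum = Δs · [f(3.65) + f(3.8) + f(3.95) + ...].
Sum ≈ 1.191.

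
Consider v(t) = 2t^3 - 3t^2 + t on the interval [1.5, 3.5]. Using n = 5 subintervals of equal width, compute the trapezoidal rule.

38.64

Δt = (3.5 − 1.5)/5 = 0.4.
v(1.5) = 1.5, v(1.9) = 4.788, v(2.3) = 10.764, v(2.7) = 20.196, v(3.1) = 33.852, v(3.5) = 52.5.
T_5 = (Δt/2)·[v(t_0) + 2v(t_1) + ... + 2v(t_{4}) + v(t_5)].
Sum = 38.64.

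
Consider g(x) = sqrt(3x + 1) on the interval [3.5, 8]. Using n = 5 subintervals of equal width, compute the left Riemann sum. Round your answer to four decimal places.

Δx = (8 − 3.5)/5 = 0.9.
Left endpoints: 3.5, 4.4, 5.3, 6.2, 7.1.
g(3.5) ≈ 3.3912, g(4.4) ≈ 3.7683, g(5.3) ≈ 4.1110, g(6.2) ≈ 4.4272, g(7.1) ≈ 4.7223.
Sum = Δx · [g(3.5) + g(4.4) + g(5.3) + g(6.2) + g(7.1)].
Sum ≈ 18.3779.

18.3779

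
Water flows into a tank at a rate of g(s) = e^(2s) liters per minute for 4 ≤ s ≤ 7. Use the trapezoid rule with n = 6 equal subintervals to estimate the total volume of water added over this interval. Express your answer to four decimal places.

648982.2480

Δs = (7 − 4)/6 = 0.5.
g(4) ≈ 2980.9580, g(4.5) ≈ 8103.0839, g(5) ≈ 22026.4658, g(5.5) ≈ 59874.1417, g(6) ≈ 162754.7914, g(6.5) ≈ 442413.3920, g(7) ≈ 1202604.2842.
T_6 = (Δs/2)·[g(s_0) + 2g(s_1) + ... + 2g(s_{5}) + g(s_6)].
Sum ≈ 648982.2480.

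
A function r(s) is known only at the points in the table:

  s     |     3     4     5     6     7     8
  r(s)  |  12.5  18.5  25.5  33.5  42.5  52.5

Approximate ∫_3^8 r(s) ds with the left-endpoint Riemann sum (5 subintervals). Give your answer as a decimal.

Δs = 1.
Sum = 1·[12.5 + 18.5 + 25.5 + 33.5 + 42.5] = 132.5.

132.5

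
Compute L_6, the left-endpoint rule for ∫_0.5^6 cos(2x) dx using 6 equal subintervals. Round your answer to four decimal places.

-0.6234

Δx = (6 − 0.5)/6 = 11/12.
Left endpoints: 0.5, 17/12, 7/3, 3.25, 25/6, 61/12.
f(0.5) ≈ 0.5403, f(17/12) ≈ -0.9529, f(7/3) ≈ -0.0457, f(3.25) ≈ 0.9766, f(25/6) ≈ -0.4612, f(61/12) ≈ -0.7372.
Sum = Δx · [f(0.5) + f(17/12) + f(7/3) + ...].
Sum ≈ -0.6234.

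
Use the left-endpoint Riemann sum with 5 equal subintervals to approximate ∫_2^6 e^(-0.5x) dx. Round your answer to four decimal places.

Δx = (6 − 2)/5 = 0.8.
Left endpoints: 2, 2.8, 3.6, 4.4, 5.2.
f(2) ≈ 0.3679, f(2.8) ≈ 0.2466, f(3.6) ≈ 0.1653, f(4.4) ≈ 0.1108, f(5.2) ≈ 0.0743.
Sum = Δx · [f(2) + f(2.8) + f(3.6) + f(4.4) + f(5.2)].
Sum ≈ 0.7719.

0.7719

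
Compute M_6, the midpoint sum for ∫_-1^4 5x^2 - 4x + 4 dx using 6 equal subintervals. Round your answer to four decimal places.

Δx = (4 − (-1))/6 = 5/6.
Midpoints: -7/12, 0.25, 13/12, 23/12, 2.75, 43/12.
f(-7/12) = 1157/144, f(0.25) = 3.3125, f(13/12) = 797/144, f(23/12) = 2117/144, f(2.75) = 30.8125, f(43/12) = 7757/144.
Sum = Δx · [f(-7/12) + f(0.25) + f(13/12) + ...].
Sum ≈ 96.8866.

96.8866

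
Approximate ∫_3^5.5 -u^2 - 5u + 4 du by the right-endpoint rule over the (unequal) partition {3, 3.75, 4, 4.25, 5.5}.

-105.625

Subinterval widths: 0.75, 0.25, 0.25, 1.25.
Right endpoints: 3.75, 4, 4.25, 5.5.
f(3.75) = -28.8125, f(4) = -32, f(4.25) = -35.3125, f(5.5) = -53.75.
Sum = Σ Δu_i · f(u_i).
Sum = -105.625.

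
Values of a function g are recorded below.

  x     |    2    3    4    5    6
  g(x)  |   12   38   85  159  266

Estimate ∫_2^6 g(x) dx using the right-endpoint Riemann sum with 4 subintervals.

548

Δx = 1.
Sum = 1·[38 + 85 + 159 + 266] = 548.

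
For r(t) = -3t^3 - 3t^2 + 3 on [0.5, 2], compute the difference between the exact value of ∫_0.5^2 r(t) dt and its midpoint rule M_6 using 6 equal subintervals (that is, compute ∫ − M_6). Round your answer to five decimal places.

-0.11133

Exact integral: ∫_0.5^2 r(t) dt = -15.328125.
M_6 ≈ -15.2167969.
Error ≈ -15.328125 − (-15.2167969) ≈ -0.11133.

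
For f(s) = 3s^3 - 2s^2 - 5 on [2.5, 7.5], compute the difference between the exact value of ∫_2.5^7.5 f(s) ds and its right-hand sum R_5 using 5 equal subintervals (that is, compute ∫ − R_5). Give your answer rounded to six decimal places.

-595.208333

Exact integral: ∫_2.5^7.5 f(s) ds ≈ 2047.91666667.
R_5 = 2643.125.
Error ≈ 2047.91666667 − 2643.125 ≈ -595.208333.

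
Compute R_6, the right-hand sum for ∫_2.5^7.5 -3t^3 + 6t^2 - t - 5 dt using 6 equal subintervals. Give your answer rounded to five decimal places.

Δt = (7.5 − 2.5)/6 = 5/6.
Right endpoints: 10/3, 25/6, 5, 35/6, 20/3, 7.5.
f(10/3) = -475/9, f(25/6) = -8785/72, f(5) = -235, f(35/6) = -28955/72, f(20/3) = -5705/9, f(7.5) = -940.625.
Sum = Δt · [f(10/3) + f(25/6) + f(5) + ...].
Sum ≈ -1988.71528.

-1988.71528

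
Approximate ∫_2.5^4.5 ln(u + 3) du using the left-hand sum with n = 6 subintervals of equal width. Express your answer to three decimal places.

Δu = (4.5 − 2.5)/6 = 1/3.
Left endpoints: 2.5, 17/6, 19/6, 3.5, 23/6, 25/6.
f(2.5) ≈ 1.705, f(17/6) ≈ 1.764, f(19/6) ≈ 1.819, f(3.5) ≈ 1.872, f(23/6) ≈ 1.922, f(25/6) ≈ 1.969.
Sum = Δu · [f(2.5) + f(17/6) + f(19/6) + ...].
Sum ≈ 3.684.

3.684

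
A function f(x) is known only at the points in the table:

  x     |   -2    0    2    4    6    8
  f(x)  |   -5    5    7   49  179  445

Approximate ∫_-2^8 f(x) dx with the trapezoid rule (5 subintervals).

Δx = 2.
T_5 = (2/2)·[(-5) + 2·5 + 2·7 + 2·49 + 2·179 + 445] = 920.

920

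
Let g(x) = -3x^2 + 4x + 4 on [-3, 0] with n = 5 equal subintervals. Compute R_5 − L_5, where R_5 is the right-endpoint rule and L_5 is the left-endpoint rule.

R_5 = -21.84.
L_5 = -45.24.
R_5 − L_5 = 23.4.

23.4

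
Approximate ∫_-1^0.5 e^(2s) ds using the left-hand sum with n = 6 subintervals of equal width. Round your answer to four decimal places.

Δs = (0.5 − (-1))/6 = 0.25.
Left endpoints: -1, -0.75, -0.5, -0.25, 0, 0.25.
f(-1) ≈ 0.1353, f(-0.75) ≈ 0.2231, f(-0.5) ≈ 0.3679, f(-0.25) ≈ 0.6065, f(0) ≈ 1.0000, f(0.25) ≈ 1.6487.
Sum = Δs · [f(-1) + f(-0.75) + f(-0.5) + ...].
Sum ≈ 0.9954.

0.9954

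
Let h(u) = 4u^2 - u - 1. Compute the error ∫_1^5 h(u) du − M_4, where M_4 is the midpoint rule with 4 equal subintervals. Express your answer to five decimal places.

1.33333

Exact integral: ∫_1^5 h(u) du ≈ 149.3333333.
M_4 = 148.
Error ≈ 149.3333333 − 148 ≈ 1.33333.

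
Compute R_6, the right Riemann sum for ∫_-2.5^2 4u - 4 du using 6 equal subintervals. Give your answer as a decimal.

-15.75

Δu = (2 − (-2.5))/6 = 0.75.
Right endpoints: -1.75, -1, -0.25, 0.5, 1.25, 2.
f(-1.75) = -11, f(-1) = -8, f(-0.25) = -5, f(0.5) = -2, f(1.25) = 1, f(2) = 4.
Sum = Δu · [f(-1.75) + f(-1) + f(-0.25) + ...].
Sum = -15.75.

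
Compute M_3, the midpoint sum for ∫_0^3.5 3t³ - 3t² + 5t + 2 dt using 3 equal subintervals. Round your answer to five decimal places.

Δt = (3.5 − 0)/3 = 7/6.
Midpoints: 7/12, 1.75, 35/12.
f(7/12) = 2587/576, f(1.75) = 17.640625, f(35/12) = 37727/576.
Sum = Δt · [f(7/12) + f(1.75) + f(35/12)].
Sum ≈ 102.23524.

102.23524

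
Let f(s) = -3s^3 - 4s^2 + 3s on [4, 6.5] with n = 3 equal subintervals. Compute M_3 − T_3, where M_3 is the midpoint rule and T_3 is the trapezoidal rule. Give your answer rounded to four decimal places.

M_3 ≈ -1380.840567.
T_3 ≈ -1403.084491.
M_3 − T_3 ≈ 22.2439.

22.2439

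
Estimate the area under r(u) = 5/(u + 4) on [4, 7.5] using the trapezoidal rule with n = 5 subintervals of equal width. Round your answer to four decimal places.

1.8162

Δu = (7.5 − 4)/5 = 0.7.
r(4) = 0.625, r(4.7) = 50/87, r(5.4) = 25/47, r(6.1) = 50/101, r(6.8) = 25/54, r(7.5) = 10/23.
T_5 = (Δu/2)·[r(u_0) + 2r(u_1) + ... + 2r(u_{4}) + r(u_5)].
Sum ≈ 1.8162.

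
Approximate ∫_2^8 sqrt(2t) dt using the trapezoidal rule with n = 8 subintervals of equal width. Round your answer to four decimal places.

Δt = (8 − 2)/8 = 0.75.
f(2) ≈ 2.0000, f(2.75) ≈ 2.3452, f(3.5) ≈ 2.6458, f(4.25) ≈ 2.9155, f(5) ≈ 3.1623, f(5.75) ≈ 3.3912, f(6.5) ≈ 3.6056, f(7.25) ≈ 3.8079, f(8) ≈ 4.0000.
T_8 = (Δt/2)·[f(t_0) + 2f(t_1) + ... + 2f(t_{7}) + f(t_8)].
Sum ≈ 18.6550.

18.6550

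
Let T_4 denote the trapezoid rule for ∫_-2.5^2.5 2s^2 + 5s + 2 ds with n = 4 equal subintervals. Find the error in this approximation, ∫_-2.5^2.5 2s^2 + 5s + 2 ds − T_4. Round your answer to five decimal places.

Exact integral: ∫_-2.5^2.5 f(s) ds ≈ 30.8333333.
T_4 = 33.4375.
Error ≈ 30.8333333 − 33.4375 ≈ -2.60417.

-2.60417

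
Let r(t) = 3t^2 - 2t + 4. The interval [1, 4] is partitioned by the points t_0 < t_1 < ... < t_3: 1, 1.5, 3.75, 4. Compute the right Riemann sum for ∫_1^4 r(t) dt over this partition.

101.921875

Subinterval widths: 0.5, 2.25, 0.25.
Right endpoints: 1.5, 3.75, 4.
r(1.5) = 7.75, r(3.75) = 38.6875, r(4) = 44.
Sum = Σ Δt_i · r(t_i).
Sum = 101.921875.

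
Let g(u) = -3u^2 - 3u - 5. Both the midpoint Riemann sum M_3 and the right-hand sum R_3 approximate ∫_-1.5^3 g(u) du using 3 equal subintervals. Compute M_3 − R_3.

32.90625

M_3 = -60.46875.
R_3 = -93.375.
M_3 − R_3 = 32.90625.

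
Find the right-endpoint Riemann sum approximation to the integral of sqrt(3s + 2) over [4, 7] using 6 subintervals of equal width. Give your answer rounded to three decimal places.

Δs = (7 − 4)/6 = 0.5.
Right endpoints: 4.5, 5, 5.5, 6, 6.5, 7.
f(4.5) ≈ 3.937, f(5) ≈ 4.123, f(5.5) ≈ 4.301, f(6) ≈ 4.472, f(6.5) ≈ 4.637, f(7) ≈ 4.796.
Sum = Δs · [f(4.5) + f(5) + f(5.5) + ...].
Sum ≈ 13.133.

13.133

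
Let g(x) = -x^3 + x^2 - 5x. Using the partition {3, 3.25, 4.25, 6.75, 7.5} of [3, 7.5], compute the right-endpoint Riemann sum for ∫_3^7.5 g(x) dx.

-1131.63671875

Subinterval widths: 0.25, 1, 2.5, 0.75.
Right endpoints: 3.25, 4.25, 6.75, 7.5.
g(3.25) = -40.015625, g(4.25) = -79.953125, g(6.75) = -295.734375, g(7.5) = -403.125.
Sum = Σ Δx_i · g(x_i).
Sum = -1131.63671875.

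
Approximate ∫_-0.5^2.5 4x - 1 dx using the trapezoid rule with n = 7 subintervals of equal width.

Δx = (2.5 − (-0.5))/7 = 3/7.
f(-0.5) = -3, f(-1/14) = -9/7, f(5/14) = 3/7, f(11/14) = 15/7, f(17/14) = 27/7, f(23/14) = 39/7, f(29/14) = 51/7, f(2.5) = 9.
T_7 = (Δx/2)·[f(x_0) + 2f(x_1) + ... + 2f(x_{6}) + f(x_7)].
Sum = 9.

9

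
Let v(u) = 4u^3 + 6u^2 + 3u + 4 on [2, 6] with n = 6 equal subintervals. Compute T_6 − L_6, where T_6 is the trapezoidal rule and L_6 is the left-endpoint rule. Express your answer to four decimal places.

345.3333

T_6 = 1776.
L_6 ≈ 1430.666667.
T_6 − L_6 ≈ 345.3333.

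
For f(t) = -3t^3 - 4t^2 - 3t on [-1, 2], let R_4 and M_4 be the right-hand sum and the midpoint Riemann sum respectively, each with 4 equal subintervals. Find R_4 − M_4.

-21.5859375

R_4 = -48.140625.
M_4 = -26.5546875.
R_4 − M_4 = -21.5859375.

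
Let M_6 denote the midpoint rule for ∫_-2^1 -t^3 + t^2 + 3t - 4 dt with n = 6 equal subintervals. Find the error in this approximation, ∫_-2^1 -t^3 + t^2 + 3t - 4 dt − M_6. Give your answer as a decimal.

Exact integral: ∫_-2^1 f(t) dt = -9.75.
M_6 = -9.90625.
Error = -9.75 − (-9.90625) = 0.15625.

0.15625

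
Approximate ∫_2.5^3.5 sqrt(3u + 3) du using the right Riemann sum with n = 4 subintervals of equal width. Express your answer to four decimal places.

Δu = (3.5 − 2.5)/4 = 0.25.
Right endpoints: 2.75, 3, 3.25, 3.5.
f(2.75) ≈ 3.3541, f(3) ≈ 3.4641, f(3.25) ≈ 3.5707, f(3.5) ≈ 3.6742.
Sum = Δu · [f(2.75) + f(3) + f(3.25) + f(3.5)].
Sum ≈ 3.5158.

3.5158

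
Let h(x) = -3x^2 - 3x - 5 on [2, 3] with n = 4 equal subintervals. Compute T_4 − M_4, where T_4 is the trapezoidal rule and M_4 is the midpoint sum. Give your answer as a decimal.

-0.046875

T_4 = -31.53125.
M_4 = -31.484375.
T_4 − M_4 = -0.046875.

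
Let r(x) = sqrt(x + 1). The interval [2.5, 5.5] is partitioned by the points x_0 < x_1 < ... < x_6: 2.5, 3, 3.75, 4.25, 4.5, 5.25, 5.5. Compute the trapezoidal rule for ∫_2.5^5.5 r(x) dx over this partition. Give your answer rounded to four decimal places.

6.6804

Subinterval widths: 0.5, 0.75, 0.5, 0.25, 0.75, 0.25.
r(2.5) ≈ 1.8708, r(3) ≈ 2.0000, r(3.75) ≈ 2.1794, r(4.25) ≈ 2.2913, r(4.5) ≈ 2.3452, r(5.25) ≈ 2.5000, r(5.5) ≈ 2.5495.
On each subinterval the trapezoid contributes (Δx_i/2)·[r(x_{i-1}) + r(x_i)].
Sum ≈ 6.6804.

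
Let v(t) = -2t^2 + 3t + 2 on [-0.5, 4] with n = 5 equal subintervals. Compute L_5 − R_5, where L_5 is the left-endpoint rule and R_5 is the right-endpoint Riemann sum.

L_5 = -3.24.
R_5 = -19.44.
L_5 − R_5 = 16.2.

16.2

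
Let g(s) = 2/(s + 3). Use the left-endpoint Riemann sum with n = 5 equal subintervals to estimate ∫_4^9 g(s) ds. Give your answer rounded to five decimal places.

1.13975

Δs = (9 − 4)/5 = 1.
Left endpoints: 4, 5, 6, 7, 8.
g(4) = 2/7, g(5) = 0.25, g(6) = 2/9, g(7) = 0.2, g(8) = 2/11.
Sum = Δs · [g(4) + g(5) + g(6) + g(7) + g(8)].
Sum ≈ 1.13975.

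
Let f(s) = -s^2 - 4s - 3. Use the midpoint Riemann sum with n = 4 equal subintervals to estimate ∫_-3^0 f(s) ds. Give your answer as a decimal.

Δs = (0 − (-3))/4 = 0.75.
Midpoints: -2.625, -1.875, -1.125, -0.375.
f(-2.625) = 0.609375, f(-1.875) = 0.984375, f(-1.125) = 0.234375, f(-0.375) = -1.640625.
Sum = Δs · [f(-2.625) + f(-1.875) + f(-1.125) + f(-0.375)].
Sum = 0.140625.

0.140625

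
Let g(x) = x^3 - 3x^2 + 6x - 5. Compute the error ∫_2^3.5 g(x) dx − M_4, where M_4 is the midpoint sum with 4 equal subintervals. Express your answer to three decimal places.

Exact integral: ∫_2^3.5 g(x) dx = 15.890625.
M_4 ≈ 15.79834.
Error ≈ 15.890625 − 15.79834 ≈ 0.092.

0.092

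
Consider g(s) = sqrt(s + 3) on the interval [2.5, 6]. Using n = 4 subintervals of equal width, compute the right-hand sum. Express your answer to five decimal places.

Δs = (6 − 2.5)/4 = 0.875.
Right endpoints: 3.375, 4.25, 5.125, 6.
g(3.375) ≈ 2.52488, g(4.25) ≈ 2.69258, g(5.125) ≈ 2.85044, g(6) ≈ 3.00000.
Sum = Δs · [g(3.375) + g(4.25) + g(5.125) + g(6)].
Sum ≈ 9.68441.

9.68441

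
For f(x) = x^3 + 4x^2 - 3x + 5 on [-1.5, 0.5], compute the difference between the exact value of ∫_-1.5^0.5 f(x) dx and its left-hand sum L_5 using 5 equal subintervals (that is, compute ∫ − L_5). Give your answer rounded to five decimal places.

Exact integral: ∫_-1.5^0.5 f(x) dx ≈ 16.4166667.
L_5 = 18.65.
Error ≈ 16.4166667 − 18.65 ≈ -2.23333.

-2.23333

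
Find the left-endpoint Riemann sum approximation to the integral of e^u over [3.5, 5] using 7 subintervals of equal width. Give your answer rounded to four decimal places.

103.3852

Δu = (5 − 3.5)/7 = 3/14.
Left endpoints: 3.5, 26/7, 55/14, 29/7, 61/14, 32/7, 67/14.
f(3.5) ≈ 33.1155, f(26/7) ≈ 41.0293, f(55/14) ≈ 50.8343, f(29/7) ≈ 62.9825, f(61/14) ≈ 78.0339, f(32/7) ≈ 96.6821, f(67/14) ≈ 119.7869.
Sum = Δu · [f(3.5) + f(26/7) + f(55/14) + ...].
Sum ≈ 103.3852.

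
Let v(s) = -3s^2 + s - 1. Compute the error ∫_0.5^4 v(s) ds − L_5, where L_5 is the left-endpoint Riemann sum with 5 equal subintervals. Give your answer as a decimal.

-14.455

Exact integral: ∫_0.5^4 v(s) ds = -59.5.
L_5 = -45.045.
Error = -59.5 − (-45.045) = -14.455.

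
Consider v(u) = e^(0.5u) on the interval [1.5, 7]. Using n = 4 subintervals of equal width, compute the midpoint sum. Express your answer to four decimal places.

Δu = (7 − 1.5)/4 = 1.375.
Midpoints: 2.1875, 3.5625, 4.9375, 6.3125.
v(2.1875) ≈ 2.9854, v(3.5625) ≈ 5.9373, v(4.9375) ≈ 11.8077, v(6.3125) ≈ 23.4824.
Sum = Δu · [v(2.1875) + v(3.5625) + v(4.9375) + v(6.3125)].
Sum ≈ 60.7926.

60.7926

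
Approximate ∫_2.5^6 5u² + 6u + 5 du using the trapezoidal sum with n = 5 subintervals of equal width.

442.1375

Δu = (6 − 2.5)/5 = 0.7.
f(2.5) = 51.25, f(3.2) = 75.4, f(3.9) = 104.45, f(4.6) = 138.4, f(5.3) = 177.25, f(6) = 221.
T_5 = (Δu/2)·[f(u_0) + 2f(u_1) + ... + 2f(u_{4}) + f(u_5)].
Sum = 442.1375.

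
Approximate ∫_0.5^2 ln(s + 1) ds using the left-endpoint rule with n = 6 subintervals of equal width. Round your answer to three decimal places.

1.099

Δs = (2 − 0.5)/6 = 0.25.
Left endpoints: 0.5, 0.75, 1, 1.25, 1.5, 1.75.
f(0.5) ≈ 0.405, f(0.75) ≈ 0.560, f(1) ≈ 0.693, f(1.25) ≈ 0.811, f(1.5) ≈ 0.916, f(1.75) ≈ 1.012.
Sum = Δs · [f(0.5) + f(0.75) + f(1) + ...].
Sum ≈ 1.099.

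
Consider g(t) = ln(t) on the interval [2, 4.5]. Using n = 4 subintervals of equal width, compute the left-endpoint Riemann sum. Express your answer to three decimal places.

Δt = (4.5 − 2)/4 = 0.625.
Left endpoints: 2, 2.625, 3.25, 3.875.
g(2) ≈ 0.693, g(2.625) ≈ 0.965, g(3.25) ≈ 1.179, g(3.875) ≈ 1.355.
Sum = Δt · [g(2) + g(2.625) + g(3.25) + g(3.875)].
Sum ≈ 2.620.

2.620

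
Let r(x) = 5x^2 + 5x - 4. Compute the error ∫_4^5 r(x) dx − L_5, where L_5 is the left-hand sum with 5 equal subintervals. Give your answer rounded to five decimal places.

Exact integral: ∫_4^5 r(x) dx ≈ 120.1666667.
L_5 = 115.2.
Error ≈ 120.1666667 − 115.2 ≈ 4.96667.

4.96667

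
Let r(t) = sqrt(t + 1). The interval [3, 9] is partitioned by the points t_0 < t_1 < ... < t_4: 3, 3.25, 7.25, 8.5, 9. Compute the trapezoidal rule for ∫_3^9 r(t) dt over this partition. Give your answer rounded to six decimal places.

Subinterval widths: 0.25, 4, 1.25, 0.5.
r(3) ≈ 2.000000, r(3.25) ≈ 2.061553, r(7.25) ≈ 2.872281, r(8.5) ≈ 3.082207, r(9) ≈ 3.162278.
On each subinterval the trapezoid contributes (Δt_i/2)·[r(t_{i-1}) + r(t_i)].
Sum ≈ 15.658039.

15.658039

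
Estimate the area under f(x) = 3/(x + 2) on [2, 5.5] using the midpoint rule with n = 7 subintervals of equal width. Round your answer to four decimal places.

Δx = (5.5 − 2)/7 = 0.5.
Midpoints: 2.25, 2.75, 3.25, 3.75, 4.25, 4.75, 5.25.
f(2.25) = 12/17, f(2.75) = 12/19, f(3.25) = 4/7, f(3.75) = 12/23, f(4.25) = 0.48, f(4.75) = 4/9, f(5.25) = 12/29.
Sum = Δx · [f(2.25) + f(2.75) + f(3.25) + ...].
Sum ≈ 1.8844.

1.8844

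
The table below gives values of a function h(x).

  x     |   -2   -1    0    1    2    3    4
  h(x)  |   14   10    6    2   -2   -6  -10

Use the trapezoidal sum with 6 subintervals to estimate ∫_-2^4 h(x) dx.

Δx = 1.
T_6 = (1/2)·[14 + 2·10 + 2·6 + 2·2 + 2·(-2) + 2·(-6) + (-10)] = 12.

12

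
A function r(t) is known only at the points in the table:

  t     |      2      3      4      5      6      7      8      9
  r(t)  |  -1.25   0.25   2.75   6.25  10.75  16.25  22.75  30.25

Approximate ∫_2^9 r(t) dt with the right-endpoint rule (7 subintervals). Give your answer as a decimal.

Δt = 1.
Sum = 1·[0.25 + 2.75 + 6.25 + 10.75 + 16.25 + 22.75 + 30.25] = 89.25.

89.25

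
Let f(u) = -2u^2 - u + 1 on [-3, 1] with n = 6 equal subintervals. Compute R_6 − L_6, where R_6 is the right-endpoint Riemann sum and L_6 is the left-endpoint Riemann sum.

8

R_6 ≈ -7.259259.
L_6 ≈ -15.259259.
R_6 − L_6 = 8.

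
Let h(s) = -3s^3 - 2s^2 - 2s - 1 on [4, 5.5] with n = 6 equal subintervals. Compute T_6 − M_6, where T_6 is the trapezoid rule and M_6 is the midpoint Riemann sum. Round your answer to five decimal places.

-1.04883

T_6 = -578.99609375.
M_6 ≈ -577.9472656.
T_6 − M_6 ≈ -1.04883.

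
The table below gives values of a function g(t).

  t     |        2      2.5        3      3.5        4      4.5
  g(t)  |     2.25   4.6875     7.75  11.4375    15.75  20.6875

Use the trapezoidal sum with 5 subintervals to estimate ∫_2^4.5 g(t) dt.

Δt = 0.5.
T_5 = (0.5/2)·[2.25 + 2·4.6875 + 2·7.75 + 2·11.4375 + 2·15.75 + 20.6875] = 25.546875.

25.546875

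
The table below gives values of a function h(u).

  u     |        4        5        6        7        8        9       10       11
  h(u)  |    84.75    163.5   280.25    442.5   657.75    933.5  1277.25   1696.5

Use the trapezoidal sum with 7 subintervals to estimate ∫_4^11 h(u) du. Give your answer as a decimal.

Δu = 1.
T_7 = (1/2)·[84.75 + 2·163.5 + 2·280.25 + 2·442.5 + 2·657.75 + 2·933.5 + 2·1277.25 + 1696.5] = 4645.375.

4645.375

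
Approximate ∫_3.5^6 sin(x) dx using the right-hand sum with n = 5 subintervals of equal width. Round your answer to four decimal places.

Δx = (6 − 3.5)/5 = 0.5.
Right endpoints: 4, 4.5, 5, 5.5, 6.
f(4) ≈ -0.7568, f(4.5) ≈ -0.9775, f(5) ≈ -0.9589, f(5.5) ≈ -0.7055, f(6) ≈ -0.2794.
Sum = Δx · [f(4) + f(4.5) + f(5) + f(5.5) + f(6)].
Sum ≈ -1.8391.

-1.8391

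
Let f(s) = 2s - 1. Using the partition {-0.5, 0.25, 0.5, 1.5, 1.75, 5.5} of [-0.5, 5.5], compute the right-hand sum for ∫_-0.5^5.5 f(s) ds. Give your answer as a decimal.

39.75

Subinterval widths: 0.75, 0.25, 1, 0.25, 3.75.
Right endpoints: 0.25, 0.5, 1.5, 1.75, 5.5.
f(0.25) = -0.5, f(0.5) = 0, f(1.5) = 2, f(1.75) = 2.5, f(5.5) = 10.
Sum = Σ Δs_i · f(s_i).
Sum = 39.75.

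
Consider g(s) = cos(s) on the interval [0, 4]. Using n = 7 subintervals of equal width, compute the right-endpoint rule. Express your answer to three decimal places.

-1.209

Δs = (4 − 0)/7 = 4/7.
Right endpoints: 4/7, 8/7, 12/7, 16/7, 20/7, 24/7, 4.
g(4/7) ≈ 0.841, g(8/7) ≈ 0.415, g(12/7) ≈ -0.143, g(16/7) ≈ -0.656, g(20/7) ≈ -0.960, g(24/7) ≈ -0.959, g(4) ≈ -0.654.
Sum = Δs · [g(4/7) + g(8/7) + g(12/7) + ...].
Sum ≈ -1.209.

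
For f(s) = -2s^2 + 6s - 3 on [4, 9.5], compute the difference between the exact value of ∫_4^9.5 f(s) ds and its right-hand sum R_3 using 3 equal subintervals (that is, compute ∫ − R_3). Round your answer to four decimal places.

112.0370

Exact integral: ∫_4^9.5 f(s) ds ≈ -322.666667.
R_3 ≈ -434.703704.
Error ≈ -322.666667 − (-434.703704) ≈ 112.0370.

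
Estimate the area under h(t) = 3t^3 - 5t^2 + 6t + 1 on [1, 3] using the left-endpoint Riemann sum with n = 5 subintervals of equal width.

33.36

Δt = (3 − 1)/5 = 0.4.
Left endpoints: 1, 1.4, 1.8, 2.2, 2.6.
h(1) = 5, h(1.4) = 7.832, h(1.8) = 13.096, h(2.2) = 21.944, h(2.6) = 35.528.
Sum = Δt · [h(1) + h(1.4) + h(1.8) + h(2.2) + h(2.6)].
Sum = 33.36.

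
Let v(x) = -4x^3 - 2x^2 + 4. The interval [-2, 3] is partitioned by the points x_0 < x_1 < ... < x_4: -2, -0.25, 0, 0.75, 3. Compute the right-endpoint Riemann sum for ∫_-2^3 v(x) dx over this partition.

-265.71875

Subinterval widths: 1.75, 0.25, 0.75, 2.25.
Right endpoints: -0.25, 0, 0.75, 3.
v(-0.25) = 3.9375, v(0) = 4, v(0.75) = 1.1875, v(3) = -122.
Sum = Σ Δx_i · v(x_i).
Sum = -265.71875.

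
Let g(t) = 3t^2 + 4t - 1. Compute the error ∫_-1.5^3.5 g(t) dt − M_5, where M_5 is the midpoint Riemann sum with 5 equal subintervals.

1.25

Exact integral: ∫_-1.5^3.5 g(t) dt = 61.25.
M_5 = 60.
Error = 61.25 − 60 = 1.25.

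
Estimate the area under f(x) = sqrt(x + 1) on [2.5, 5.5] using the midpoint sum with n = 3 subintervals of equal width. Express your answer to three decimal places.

Δx = (5.5 − 2.5)/3 = 1.
Midpoints: 3, 4, 5.
f(3) ≈ 2.000, f(4) ≈ 2.236, f(5) ≈ 2.449.
Sum = Δx · [f(3) + f(4) + f(5)].
Sum ≈ 6.686.

6.686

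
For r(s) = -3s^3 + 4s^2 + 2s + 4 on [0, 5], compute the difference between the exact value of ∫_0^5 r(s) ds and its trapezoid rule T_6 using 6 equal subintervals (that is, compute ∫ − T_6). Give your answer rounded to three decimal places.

10.706

Exact integral: ∫_0^5 r(s) ds ≈ -257.08333.
T_6 ≈ -267.78935.
Error ≈ -257.08333 − (-267.78935) ≈ 10.706.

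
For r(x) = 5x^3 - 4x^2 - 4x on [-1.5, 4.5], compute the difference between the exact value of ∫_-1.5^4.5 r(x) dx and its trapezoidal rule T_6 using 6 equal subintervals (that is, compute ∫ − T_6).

Exact integral: ∫_-1.5^4.5 r(x) dx = 344.25.
T_6 = 362.75.
Error = 344.25 − 362.75 = -18.5.

-18.5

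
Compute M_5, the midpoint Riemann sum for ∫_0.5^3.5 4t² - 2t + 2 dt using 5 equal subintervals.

Δt = (3.5 − 0.5)/5 = 0.6.
Midpoints: 0.8, 1.4, 2, 2.6, 3.2.
f(0.8) = 2.96, f(1.4) = 7.04, f(2) = 14, f(2.6) = 23.84, f(3.2) = 36.56.
Sum = Δt · [f(0.8) + f(1.4) + f(2) + f(2.6) + f(3.2)].
Sum = 50.64.

50.64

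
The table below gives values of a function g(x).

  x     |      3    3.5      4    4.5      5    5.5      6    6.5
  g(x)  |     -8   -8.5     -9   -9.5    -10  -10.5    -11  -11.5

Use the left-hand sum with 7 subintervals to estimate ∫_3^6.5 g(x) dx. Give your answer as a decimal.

-33.25

Δx = 0.5.
Sum = 0.5·[(-8) + (-8.5) + (-9) + (-9.5) + (-10) + (-10.5) + (-11)] = -33.25.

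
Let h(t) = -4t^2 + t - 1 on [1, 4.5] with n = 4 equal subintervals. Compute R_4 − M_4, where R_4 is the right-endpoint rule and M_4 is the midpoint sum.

-34.8359375

R_4 = -147.984375.
M_4 = -113.1484375.
R_4 − M_4 = -34.8359375.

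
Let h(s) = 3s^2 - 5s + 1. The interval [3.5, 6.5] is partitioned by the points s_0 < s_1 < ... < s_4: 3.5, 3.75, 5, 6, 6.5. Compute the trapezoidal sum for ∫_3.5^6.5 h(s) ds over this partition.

161.296875

Subinterval widths: 0.25, 1.25, 1, 0.5.
h(3.5) = 20.25, h(3.75) = 24.4375, h(5) = 51, h(6) = 79, h(6.5) = 95.25.
On each subinterval the trapezoid contributes (Δs_i/2)·[h(s_{i-1}) + h(s_i)].
Sum = 161.296875.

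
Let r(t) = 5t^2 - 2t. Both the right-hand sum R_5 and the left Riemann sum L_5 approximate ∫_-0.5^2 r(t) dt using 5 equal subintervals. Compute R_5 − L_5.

R_5 = 13.75.
L_5 = 6.875.
R_5 − L_5 = 6.875.

6.875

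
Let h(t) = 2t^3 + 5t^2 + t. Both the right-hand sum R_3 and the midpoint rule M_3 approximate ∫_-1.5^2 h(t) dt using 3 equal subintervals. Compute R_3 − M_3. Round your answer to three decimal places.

28.158

R_3 ≈ 50.87963.
M_3 ≈ 22.72164.
R_3 − M_3 ≈ 28.158.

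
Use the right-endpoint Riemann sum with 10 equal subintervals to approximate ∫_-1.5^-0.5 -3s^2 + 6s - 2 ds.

-10.655

Δs = (-0.5 − (-1.5))/10 = 0.1.
Right endpoints: -1.4, -1.3, -1.2, -1.1, -1, -0.9, -0.8, -0.7, -0.6, -0.5.
f(-1.4) = -16.28, f(-1.3) = -14.87, f(-1.2) = -13.52, f(-1.1) = -12.23, f(-1) = -11, f(-0.9) = -9.83, f(-0.8) = -8.72, f(-0.7) = -7.67, f(-0.6) = -6.68, f(-0.5) = -5.75.
Sum = Δs · [f(-1.4) + f(-1.3) + f(-1.2) + ...].
Sum = -10.655.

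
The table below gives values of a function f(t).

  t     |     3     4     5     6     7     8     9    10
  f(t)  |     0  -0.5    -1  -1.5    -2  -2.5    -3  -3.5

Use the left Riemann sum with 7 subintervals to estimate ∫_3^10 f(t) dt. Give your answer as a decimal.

-10.5

Δt = 1.
Sum = 1·[0 + (-0.5) + (-1) + (-1.5) + (-2) + (-2.5) + (-3)] = -10.5.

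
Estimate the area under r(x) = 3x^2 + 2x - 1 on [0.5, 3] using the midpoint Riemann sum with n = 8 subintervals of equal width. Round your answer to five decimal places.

33.06396

Δx = (3 − 0.5)/8 = 0.3125.
Midpoints: 0.65625, 0.96875, 1.28125, 1.59375, 1.90625, 2.21875, 2.53125, 2.84375.
r(0.65625) = 1643/1024, r(0.96875) = 3843/1024, r(1.28125) = 6643/1024, r(1.59375) = 10043/1024, r(1.90625) = 14043/1024, r(2.21875) = 18643/1024, r(2.53125) = 23843/1024, r(2.84375) = 29643/1024.
Sum = Δx · [r(0.65625) + r(0.96875) + r(1.28125) + ...].
Sum ≈ 33.06396.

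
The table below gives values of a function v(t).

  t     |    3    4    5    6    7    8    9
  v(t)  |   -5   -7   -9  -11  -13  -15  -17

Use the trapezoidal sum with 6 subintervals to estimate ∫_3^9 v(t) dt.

Δt = 1.
T_6 = (1/2)·[(-5) + 2·(-7) + 2·(-9) + 2·(-11) + 2·(-13) + 2·(-15) + (-17)] = -66.

-66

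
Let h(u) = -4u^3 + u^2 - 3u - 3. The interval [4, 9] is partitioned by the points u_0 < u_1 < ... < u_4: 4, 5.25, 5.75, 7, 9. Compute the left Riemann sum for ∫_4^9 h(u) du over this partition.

Subinterval widths: 1.25, 0.5, 1.25, 2.
Left endpoints: 4, 5.25, 5.75, 7.
h(4) = -255, h(5.25) = -570, h(5.75) = -747.625, h(7) = -1347.
Sum = Σ Δu_i · h(u_i).
Sum = -4232.28125.

-4232.28125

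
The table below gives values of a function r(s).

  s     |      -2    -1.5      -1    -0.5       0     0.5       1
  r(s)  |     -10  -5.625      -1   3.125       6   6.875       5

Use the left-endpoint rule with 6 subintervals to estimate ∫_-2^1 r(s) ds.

-0.3125

Δs = 0.5.
Sum = 0.5·[(-10) + (-5.625) + (-1) + 3.125 + 6 + 6.875] = -0.3125.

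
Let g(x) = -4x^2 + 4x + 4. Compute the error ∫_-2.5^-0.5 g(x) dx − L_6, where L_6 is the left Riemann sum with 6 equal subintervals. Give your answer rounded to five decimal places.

5.48148

Exact integral: ∫_-2.5^-0.5 g(x) dx ≈ -24.6666667.
L_6 ≈ -30.1481481.
Error ≈ -24.6666667 − (-30.1481481) ≈ 5.48148.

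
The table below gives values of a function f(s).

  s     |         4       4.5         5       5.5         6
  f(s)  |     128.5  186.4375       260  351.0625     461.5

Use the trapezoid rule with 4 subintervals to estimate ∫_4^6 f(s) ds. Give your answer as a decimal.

546.25

Δs = 0.5.
T_4 = (0.5/2)·[128.5 + 2·186.4375 + 2·260 + 2·351.0625 + 461.5] = 546.25.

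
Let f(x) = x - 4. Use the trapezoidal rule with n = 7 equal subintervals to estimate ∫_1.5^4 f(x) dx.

-3.125

Δx = (4 − 1.5)/7 = 5/14.
f(1.5) = -2.5, f(13/7) = -15/7, f(31/14) = -25/14, f(18/7) = -10/7, f(41/14) = -15/14, f(23/7) = -5/7, f(51/14) = -5/14, f(4) = 0.
T_7 = (Δx/2)·[f(x_0) + 2f(x_1) + ... + 2f(x_{6}) + f(x_7)].
Sum = -3.125.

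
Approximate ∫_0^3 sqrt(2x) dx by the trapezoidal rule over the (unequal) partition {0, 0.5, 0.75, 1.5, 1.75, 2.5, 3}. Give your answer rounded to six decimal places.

4.798727

Subinterval widths: 0.5, 0.25, 0.75, 0.25, 0.75, 0.5.
f(0) ≈ 0.000000, f(0.5) ≈ 1.000000, f(0.75) ≈ 1.224745, f(1.5) ≈ 1.732051, f(1.75) ≈ 1.870829, f(2.5) ≈ 2.236068, f(3) ≈ 2.449490.
On each subinterval the trapezoid contributes (Δx_i/2)·[f(x_{i-1}) + f(x_i)].
Sum ≈ 4.798727.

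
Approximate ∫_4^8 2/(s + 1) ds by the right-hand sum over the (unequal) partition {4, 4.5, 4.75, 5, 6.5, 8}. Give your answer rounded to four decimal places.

1.0854

Subinterval widths: 0.5, 0.25, 0.25, 1.5, 1.5.
Right endpoints: 4.5, 4.75, 5, 6.5, 8.
f(4.5) = 4/11, f(4.75) = 8/23, f(5) = 1/3, f(6.5) = 4/15, f(8) = 2/9.
Sum = Σ Δs_i · f(s_i).
Sum ≈ 1.0854.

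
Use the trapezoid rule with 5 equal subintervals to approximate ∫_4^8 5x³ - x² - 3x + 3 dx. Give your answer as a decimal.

Δx = (8 − 4)/5 = 0.8.
f(4) = 295, f(4.8) = 518.52, f(5.6) = 832.92, f(6.4) = 1253.56, f(7.2) = 1795.8, f(8) = 2475.
T_5 = (Δx/2)·[f(x_0) + 2f(x_1) + ... + 2f(x_{4}) + f(x_5)].
Sum = 4628.64.

4628.64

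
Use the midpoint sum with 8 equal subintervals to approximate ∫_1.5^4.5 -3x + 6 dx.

-9

Δx = (4.5 − 1.5)/8 = 0.375.
Midpoints: 1.6875, 2.0625, 2.4375, 2.8125, 3.1875, 3.5625, 3.9375, 4.3125.
f(1.6875) = 0.9375, f(2.0625) = -0.1875, f(2.4375) = -1.3125, f(2.8125) = -2.4375, f(3.1875) = -3.5625, f(3.5625) = -4.6875, f(3.9375) = -5.8125, f(4.3125) = -6.9375.
Sum = Δx · [f(1.6875) + f(2.0625) + f(2.4375) + ...].
Sum = -9.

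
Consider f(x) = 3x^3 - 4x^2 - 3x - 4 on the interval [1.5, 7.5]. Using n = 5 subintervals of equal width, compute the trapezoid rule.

Δx = (7.5 − 1.5)/5 = 1.2.
f(1.5) = -7.375, f(2.7) = 17.789, f(3.9) = 101.417, f(5.1) = 274.613, f(6.3) = 568.481, f(7.5) = 1014.125.
T_5 = (Δx/2)·[f(x_0) + 2f(x_1) + ... + 2f(x_{4}) + f(x_5)].
Sum = 1758.81.

1758.81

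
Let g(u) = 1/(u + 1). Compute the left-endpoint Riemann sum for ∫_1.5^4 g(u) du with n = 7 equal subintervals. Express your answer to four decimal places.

0.7301

Δu = (4 − 1.5)/7 = 5/14.
Left endpoints: 1.5, 13/7, 31/14, 18/7, 41/14, 23/7, 51/14.
g(1.5) = 0.4, g(13/7) = 0.35, g(31/14) = 14/45, g(18/7) = 0.28, g(41/14) = 14/55, g(23/7) = 7/30, g(51/14) = 14/65.
Sum = Δu · [g(1.5) + g(13/7) + g(31/14) + ...].
Sum ≈ 0.7301.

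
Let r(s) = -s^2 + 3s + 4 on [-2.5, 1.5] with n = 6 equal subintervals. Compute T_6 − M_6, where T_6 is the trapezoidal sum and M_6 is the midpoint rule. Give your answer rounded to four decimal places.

-0.4444

T_6 ≈ 3.370370.
M_6 ≈ 3.814815.
T_6 − M_6 ≈ -0.4444.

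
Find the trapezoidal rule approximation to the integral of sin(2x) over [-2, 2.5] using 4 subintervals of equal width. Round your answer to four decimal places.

-0.2520

Δx = (2.5 − (-2))/4 = 1.125.
f(-2) ≈ 0.7568, f(-0.875) ≈ -0.9840, f(0.25) ≈ 0.4794, f(1.375) ≈ 0.3817, f(2.5) ≈ -0.9589.
T_4 = (Δx/2)·[f(x_0) + 2f(x_1) + 2f(x_2) + 2f(x_3) + f(x_4)].
Sum ≈ -0.2520.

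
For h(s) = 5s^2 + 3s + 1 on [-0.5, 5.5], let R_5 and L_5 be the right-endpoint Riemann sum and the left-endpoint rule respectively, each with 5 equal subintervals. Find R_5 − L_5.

R_5 = 436.5.
L_5 = 234.9.
R_5 − L_5 = 201.6.

201.6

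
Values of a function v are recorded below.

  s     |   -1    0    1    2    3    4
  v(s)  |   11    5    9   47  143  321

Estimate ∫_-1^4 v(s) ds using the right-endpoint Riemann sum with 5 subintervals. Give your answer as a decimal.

525

Δs = 1.
Sum = 1·[5 + 9 + 47 + 143 + 321] = 525.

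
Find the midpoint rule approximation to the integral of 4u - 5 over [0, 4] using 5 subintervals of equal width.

Δu = (4 − 0)/5 = 0.8.
Midpoints: 0.4, 1.2, 2, 2.8, 3.6.
f(0.4) = -3.4, f(1.2) = -0.2, f(2) = 3, f(2.8) = 6.2, f(3.6) = 9.4.
Sum = Δu · [f(0.4) + f(1.2) + f(2) + f(2.8) + f(3.6)].
Sum = 12.

12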